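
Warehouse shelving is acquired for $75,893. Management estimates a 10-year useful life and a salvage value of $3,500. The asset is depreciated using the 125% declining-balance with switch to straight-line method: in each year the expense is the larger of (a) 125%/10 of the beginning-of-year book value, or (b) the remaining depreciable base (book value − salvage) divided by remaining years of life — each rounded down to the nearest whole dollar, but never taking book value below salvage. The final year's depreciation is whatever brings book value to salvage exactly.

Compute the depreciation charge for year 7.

$6,763

Depreciable base = $75,893 − $3,500 = $72,393.
Year 1: DB = ⌊$75,893 × 125%/10⌋ = $9,486; SL = ⌊$72,393/10⌋ = $7,239 → take DB $9,486. Book value $66,407.
Year 2: DB = ⌊$66,407 × 125%/10⌋ = $8,300; SL = ⌊$62,907/9⌋ = $6,989 → take DB $8,300. Book value $58,107.
Year 3: DB = ⌊$58,107 × 125%/10⌋ = $7,263; SL = ⌊$54,607/8⌋ = $6,825 → take DB $7,263. Book value $50,844.
Year 4: DB = ⌊$50,844 × 125%/10⌋ = $6,355; SL = ⌊$47,344/7⌋ = $6,763 → take SL $6,763. Book value $44,081.
Year 5: DB = ⌊$44,081 × 125%/10⌋ = $5,510; SL = ⌊$40,581/6⌋ = $6,763 → take SL $6,763. Book value $37,318.
Year 6: DB = ⌊$37,318 × 125%/10⌋ = $4,664; SL = ⌊$33,818/5⌋ = $6,763 → take SL $6,763. Book value $30,555.
Year 7: DB = ⌊$30,555 × 125%/10⌋ = $3,819; SL = ⌊$27,055/4⌋ = $6,763 → take SL $6,763. Book value $23,792.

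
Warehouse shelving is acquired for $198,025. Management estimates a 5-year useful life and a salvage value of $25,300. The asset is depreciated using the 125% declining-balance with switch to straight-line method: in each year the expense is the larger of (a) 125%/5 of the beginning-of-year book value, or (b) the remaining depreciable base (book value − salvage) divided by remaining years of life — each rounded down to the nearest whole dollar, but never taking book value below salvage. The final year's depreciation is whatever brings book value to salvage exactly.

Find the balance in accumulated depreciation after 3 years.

Depreciable base = $198,025 − $25,300 = $172,725.
Year 1: DB = ⌊$198,025 × 125%/5⌋ = $49,506; SL = ⌊$172,725/5⌋ = $34,545 → take DB $49,506. Book value $148,519.
Year 2: DB = ⌊$148,519 × 125%/5⌋ = $37,129; SL = ⌊$123,219/4⌋ = $30,804 → take DB $37,129. Book value $111,390.
Year 3: DB = ⌊$111,390 × 125%/5⌋ = $27,847; SL = ⌊$86,090/3⌋ = $28,696 → take SL $28,696. Book value $82,694.
Accumulated through year 3 = $198,025 − $82,694 = $115,331.

$115,331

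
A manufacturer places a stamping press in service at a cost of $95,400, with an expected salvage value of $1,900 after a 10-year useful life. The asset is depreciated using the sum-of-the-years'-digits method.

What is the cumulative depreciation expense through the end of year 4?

$57,800

Depreciable base = $95,400 − $1,900 = $93,500.
Sum of the years' digits = 10+9+8+7+6+5+4+3+2+1 = 55.
Year 1: $93,500 × 10/55 = $17,000. Book value $78,400.
Year 2: $93,500 × 9/55 = $15,300. Book value $63,100.
Year 3: $93,500 × 8/55 = $13,600. Book value $49,500.
Year 4: $93,500 × 7/55 = $11,900. Book value $37,600.
Accumulated through year 4 = $95,400 − $37,600 = $57,800.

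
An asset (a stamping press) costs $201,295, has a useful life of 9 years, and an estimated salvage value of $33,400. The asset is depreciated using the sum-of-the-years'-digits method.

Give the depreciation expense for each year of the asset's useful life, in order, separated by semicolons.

$33,579; $29,848; $26,117; $22,386; $18,655; $14,924; $11,193; $7,462; $3,731

Depreciable base = $201,295 − $33,400 = $167,895.
Sum of the years' digits = 9+8+7+6+5+4+3+2+1 = 45.
Year 1: $167,895 × 9/45 = $33,579. Book value $167,716.
Year 2: $167,895 × 8/45 = $29,848. Book value $137,868.
Year 3: $167,895 × 7/45 = $26,117. Book value $111,751.
Year 4: $167,895 × 6/45 = $22,386. Book value $89,365.
Year 5: $167,895 × 5/45 = $18,655. Book value $70,710.
Year 6: $167,895 × 4/45 = $14,924. Book value $55,786.
Year 7: $167,895 × 3/45 = $11,193. Book value $44,593.
Year 8: $167,895 × 2/45 = $7,462. Book value $37,131.
Year 9: $167,895 × 1/45 = $3,731. Book value $33,400.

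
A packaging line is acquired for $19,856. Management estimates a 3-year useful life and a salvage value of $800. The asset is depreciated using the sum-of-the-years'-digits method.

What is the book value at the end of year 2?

Depreciable base = $19,856 − $800 = $19,056.
Sum of the years' digits = 3+2+1 = 6.
Year 1: $19,056 × 3/6 = $9,528. Book value $10,328.
Year 2: $19,056 × 2/6 = $6,352. Book value $3,976.

$3,976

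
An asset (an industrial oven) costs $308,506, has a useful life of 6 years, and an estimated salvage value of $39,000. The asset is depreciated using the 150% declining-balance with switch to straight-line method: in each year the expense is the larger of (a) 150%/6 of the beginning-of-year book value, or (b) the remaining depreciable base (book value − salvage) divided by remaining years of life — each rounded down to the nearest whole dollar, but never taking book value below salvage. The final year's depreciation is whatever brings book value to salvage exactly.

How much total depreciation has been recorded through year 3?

Depreciable base = $308,506 − $39,000 = $269,506.
Year 1: DB = ⌊$308,506 × 150%/6⌋ = $77,126; SL = ⌊$269,506/6⌋ = $44,917 → take DB $77,126. Book value $231,380.
Year 2: DB = ⌊$231,380 × 150%/6⌋ = $57,845; SL = ⌊$192,380/5⌋ = $38,476 → take DB $57,845. Book value $173,535.
Year 3: DB = ⌊$173,535 × 150%/6⌋ = $43,383; SL = ⌊$134,535/4⌋ = $33,633 → take DB $43,383. Book value $130,152.
Accumulated through year 3 = $308,506 − $130,152 = $178,354.

$178,354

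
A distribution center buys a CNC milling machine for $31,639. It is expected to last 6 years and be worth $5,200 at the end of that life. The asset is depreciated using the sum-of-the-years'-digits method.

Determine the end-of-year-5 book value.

$6,459

Depreciable base = $31,639 − $5,200 = $26,439.
Sum of the years' digits = 6+5+4+3+2+1 = 21.
Year 1: $26,439 × 6/21 = $7,554. Book value $24,085.
Year 2: $26,439 × 5/21 = $6,295. Book value $17,790.
Year 3: $26,439 × 4/21 = $5,036. Book value $12,754.
Year 4: $26,439 × 3/21 = $3,777. Book value $8,977.
Year 5: $26,439 × 2/21 = $2,518. Book value $6,459.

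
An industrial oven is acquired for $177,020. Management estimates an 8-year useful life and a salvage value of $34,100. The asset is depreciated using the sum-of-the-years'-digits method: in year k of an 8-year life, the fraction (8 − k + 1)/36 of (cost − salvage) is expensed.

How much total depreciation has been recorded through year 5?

Depreciable base = $177,020 − $34,100 = $142,920.
Sum of the years' digits = 8+7+6+5+4+3+2+1 = 36.
Year 1: $142,920 × 8/36 = $31,760. Book value $145,260.
Year 2: $142,920 × 7/36 = $27,790. Book value $117,470.
Year 3: $142,920 × 6/36 = $23,820. Book value $93,650.
Year 4: $142,920 × 5/36 = $19,850. Book value $73,800.
Year 5: $142,920 × 4/36 = $15,880. Book value $57,920.
Accumulated through year 5 = $177,020 − $57,920 = $119,100.

$119,100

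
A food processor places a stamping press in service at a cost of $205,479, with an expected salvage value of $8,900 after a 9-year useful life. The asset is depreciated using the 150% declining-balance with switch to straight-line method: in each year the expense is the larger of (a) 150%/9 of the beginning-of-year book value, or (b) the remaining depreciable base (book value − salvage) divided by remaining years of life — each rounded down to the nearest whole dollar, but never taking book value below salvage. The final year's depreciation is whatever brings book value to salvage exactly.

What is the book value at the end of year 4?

$99,095

Depreciable base = $205,479 − $8,900 = $196,579.
Year 1: DB = ⌊$205,479 × 150%/9⌋ = $34,246; SL = ⌊$196,579/9⌋ = $21,842 → take DB $34,246. Book value $171,233.
Year 2: DB = ⌊$171,233 × 150%/9⌋ = $28,538; SL = ⌊$162,333/8⌋ = $20,291 → take DB $28,538. Book value $142,695.
Year 3: DB = ⌊$142,695 × 150%/9⌋ = $23,782; SL = ⌊$133,795/7⌋ = $19,113 → take DB $23,782. Book value $118,913.
Year 4: DB = ⌊$118,913 × 150%/9⌋ = $19,818; SL = ⌊$110,013/6⌋ = $18,335 → take DB $19,818. Book value $99,095.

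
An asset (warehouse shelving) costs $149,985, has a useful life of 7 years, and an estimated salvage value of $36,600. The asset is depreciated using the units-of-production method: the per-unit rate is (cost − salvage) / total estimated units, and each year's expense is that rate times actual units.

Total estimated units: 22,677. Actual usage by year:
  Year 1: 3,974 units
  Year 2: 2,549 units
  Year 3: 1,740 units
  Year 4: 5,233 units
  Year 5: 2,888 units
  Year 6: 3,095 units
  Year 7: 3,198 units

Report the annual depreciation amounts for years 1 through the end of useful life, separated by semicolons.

Depreciable base = $149,985 − $36,600 = $113,385.
Rate = $113,385 / 22,677 units = $5 per unit.
Year 1: 3,974 × $5 = $19,870. Book value $130,115.
Year 2: 2,549 × $5 = $12,745. Book value $117,370.
Year 3: 1,740 × $5 = $8,700. Book value $108,670.
Year 4: 5,233 × $5 = $26,165. Book value $82,505.
Year 5: 2,888 × $5 = $14,440. Book value $68,065.
Year 6: 3,095 × $5 = $15,475. Book value $52,590.
Year 7: 3,198 × $5 = $15,990. Book value $36,600.

$19,870; $12,745; $8,700; $26,165; $14,440; $15,475; $15,990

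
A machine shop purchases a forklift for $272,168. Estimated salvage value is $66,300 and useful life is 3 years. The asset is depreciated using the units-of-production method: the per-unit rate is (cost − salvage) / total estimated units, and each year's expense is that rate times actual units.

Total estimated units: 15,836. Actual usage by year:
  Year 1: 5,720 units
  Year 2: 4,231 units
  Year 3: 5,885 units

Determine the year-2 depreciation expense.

$55,003

Depreciable base = $272,168 − $66,300 = $205,868.
Rate = $205,868 / 15,836 units = $13 per unit.
Year 1: 5,720 × $13 = $74,360. Book value $197,808.
Year 2: 4,231 × $13 = $55,003. Book value $142,805.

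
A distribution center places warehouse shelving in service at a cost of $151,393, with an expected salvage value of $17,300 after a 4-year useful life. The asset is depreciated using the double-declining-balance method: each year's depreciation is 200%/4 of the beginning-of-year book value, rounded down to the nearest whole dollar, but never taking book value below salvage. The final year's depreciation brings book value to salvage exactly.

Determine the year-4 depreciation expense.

Depreciable base = $151,393 − $17,300 = $134,093.
Year 1: ⌊$151,393 × 200%/4⌋ = $75,696. Book value $75,697.
Year 2: ⌊$75,697 × 200%/4⌋ = $37,848. Book value $37,849.
Year 3: ⌊$37,849 × 200%/4⌋ = $18,924. Book value $18,925.
Year 4 (final): $18,925 − $17,300 = $1,625. Book value $17,300.

$1,625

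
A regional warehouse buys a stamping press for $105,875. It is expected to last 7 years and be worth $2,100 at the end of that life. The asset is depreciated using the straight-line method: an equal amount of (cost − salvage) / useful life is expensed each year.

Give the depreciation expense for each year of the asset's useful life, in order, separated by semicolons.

Depreciable base = $105,875 − $2,100 = $103,775.
Annual expense = $103,775 / 7 = $14,825.
End of year 1: book value $91,050.
End of year 2: book value $76,225.
End of year 3: book value $61,400.
End of year 4: book value $46,575.
End of year 5: book value $31,750.
End of year 6: book value $16,925.
End of year 7: book value $2,100.

$14,825; $14,825; $14,825; $14,825; $14,825; $14,825; $14,825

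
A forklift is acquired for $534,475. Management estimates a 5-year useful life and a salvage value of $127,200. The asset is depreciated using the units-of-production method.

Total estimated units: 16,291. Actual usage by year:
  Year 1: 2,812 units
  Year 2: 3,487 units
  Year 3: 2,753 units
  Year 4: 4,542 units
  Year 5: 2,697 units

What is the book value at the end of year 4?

$194,625

Depreciable base = $534,475 − $127,200 = $407,275.
Rate = $407,275 / 16,291 units = $25 per unit.
Year 1: 2,812 × $25 = $70,300. Book value $464,175.
Year 2: 3,487 × $25 = $87,175. Book value $377,000.
Year 3: 2,753 × $25 = $68,825. Book value $308,175.
Year 4: 4,542 × $25 = $113,550. Book value $194,625.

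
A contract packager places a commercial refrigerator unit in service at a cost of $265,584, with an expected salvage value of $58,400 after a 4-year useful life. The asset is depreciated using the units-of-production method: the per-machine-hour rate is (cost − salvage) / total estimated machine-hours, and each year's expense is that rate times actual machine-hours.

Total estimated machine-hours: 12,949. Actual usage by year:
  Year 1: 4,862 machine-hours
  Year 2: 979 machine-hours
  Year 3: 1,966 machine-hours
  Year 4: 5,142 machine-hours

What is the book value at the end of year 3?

$140,672

Depreciable base = $265,584 − $58,400 = $207,184.
Rate = $207,184 / 12,949 machine-hours = $16 per machine-hour.
Year 1: 4,862 × $16 = $77,792. Book value $187,792.
Year 2: 979 × $16 = $15,664. Book value $172,128.
Year 3: 1,966 × $16 = $31,456. Book value $140,672.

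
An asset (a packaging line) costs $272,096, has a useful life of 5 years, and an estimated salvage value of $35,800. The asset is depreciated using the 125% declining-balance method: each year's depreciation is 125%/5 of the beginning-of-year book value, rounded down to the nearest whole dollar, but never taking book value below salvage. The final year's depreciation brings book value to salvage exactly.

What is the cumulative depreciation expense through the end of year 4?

Depreciable base = $272,096 − $35,800 = $236,296.
Year 1: ⌊$272,096 × 125%/5⌋ = $68,024. Book value $204,072.
Year 2: ⌊$204,072 × 125%/5⌋ = $51,018. Book value $153,054.
Year 3: ⌊$153,054 × 125%/5⌋ = $38,263. Book value $114,791.
Year 4: ⌊$114,791 × 125%/5⌋ = $28,697. Book value $86,094.
Accumulated through year 4 = $272,096 − $86,094 = $186,002.

$186,002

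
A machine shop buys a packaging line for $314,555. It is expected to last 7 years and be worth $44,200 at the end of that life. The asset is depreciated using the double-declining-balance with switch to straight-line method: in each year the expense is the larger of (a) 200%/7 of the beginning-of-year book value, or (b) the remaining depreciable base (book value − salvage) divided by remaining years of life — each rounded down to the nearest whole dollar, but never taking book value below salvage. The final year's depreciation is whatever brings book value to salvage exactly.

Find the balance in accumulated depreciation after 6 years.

$270,355

Depreciable base = $314,555 − $44,200 = $270,355.
Year 1: DB = ⌊$314,555 × 200%/7⌋ = $89,872; SL = ⌊$270,355/7⌋ = $38,622 → take DB $89,872. Book value $224,683.
Year 2: DB = ⌊$224,683 × 200%/7⌋ = $64,195; SL = ⌊$180,483/6⌋ = $30,080 → take DB $64,195. Book value $160,488.
Year 3: DB = ⌊$160,488 × 200%/7⌋ = $45,853; SL = ⌊$116,288/5⌋ = $23,257 → take DB $45,853. Book value $114,635.
Year 4: DB = ⌊$114,635 × 200%/7⌋ = $32,752; SL = ⌊$70,435/4⌋ = $17,608 → take DB $32,752. Book value $81,883.
Year 5: DB = ⌊$81,883 × 200%/7⌋ = $23,395; SL = ⌊$37,683/3⌋ = $12,561 → take DB $23,395. Book value $58,488.
Year 6: DB = ⌊$58,488 × 200%/7⌋ = $16,710; SL = ⌊$14,288/2⌋ = $7,144 → take DB $16,710, capped at $14,288. Book value $44,200.
Accumulated through year 6 = $314,555 − $44,200 = $270,355.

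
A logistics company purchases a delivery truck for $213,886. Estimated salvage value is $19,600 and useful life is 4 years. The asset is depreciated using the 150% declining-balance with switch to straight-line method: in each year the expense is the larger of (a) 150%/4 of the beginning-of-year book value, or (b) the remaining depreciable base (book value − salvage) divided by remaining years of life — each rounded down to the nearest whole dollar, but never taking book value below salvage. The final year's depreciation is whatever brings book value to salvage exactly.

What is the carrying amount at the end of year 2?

$83,550

Depreciable base = $213,886 − $19,600 = $194,286.
Year 1: DB = ⌊$213,886 × 150%/4⌋ = $80,207; SL = ⌊$194,286/4⌋ = $48,571 → take DB $80,207. Book value $133,679.
Year 2: DB = ⌊$133,679 × 150%/4⌋ = $50,129; SL = ⌊$114,079/3⌋ = $38,026 → take DB $50,129. Book value $83,550.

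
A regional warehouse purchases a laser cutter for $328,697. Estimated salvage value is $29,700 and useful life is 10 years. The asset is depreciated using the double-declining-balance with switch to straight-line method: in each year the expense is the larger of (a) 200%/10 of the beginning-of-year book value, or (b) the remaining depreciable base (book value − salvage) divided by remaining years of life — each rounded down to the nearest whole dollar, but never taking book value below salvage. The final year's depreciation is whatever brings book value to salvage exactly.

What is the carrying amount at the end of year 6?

Depreciable base = $328,697 − $29,700 = $298,997.
Year 1: DB = ⌊$328,697 × 200%/10⌋ = $65,739; SL = ⌊$298,997/10⌋ = $29,899 → take DB $65,739. Book value $262,958.
Year 2: DB = ⌊$262,958 × 200%/10⌋ = $52,591; SL = ⌊$233,258/9⌋ = $25,917 → take DB $52,591. Book value $210,367.
Year 3: DB = ⌊$210,367 × 200%/10⌋ = $42,073; SL = ⌊$180,667/8⌋ = $22,583 → take DB $42,073. Book value $168,294.
Year 4: DB = ⌊$168,294 × 200%/10⌋ = $33,658; SL = ⌊$138,594/7⌋ = $19,799 → take DB $33,658. Book value $134,636.
Year 5: DB = ⌊$134,636 × 200%/10⌋ = $26,927; SL = ⌊$104,936/6⌋ = $17,489 → take DB $26,927. Book value $107,709.
Year 6: DB = ⌊$107,709 × 200%/10⌋ = $21,541; SL = ⌊$78,009/5⌋ = $15,601 → take DB $21,541. Book value $86,168.

$86,168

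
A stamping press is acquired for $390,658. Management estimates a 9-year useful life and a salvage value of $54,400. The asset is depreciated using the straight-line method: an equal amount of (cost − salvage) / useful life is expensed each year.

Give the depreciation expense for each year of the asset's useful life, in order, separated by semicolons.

$37,362; $37,362; $37,362; $37,362; $37,362; $37,362; $37,362; $37,362; $37,362

Depreciable base = $390,658 − $54,400 = $336,258.
Annual expense = $336,258 / 9 = $37,362.
End of year 1: book value $353,296.
End of year 2: book value $315,934.
End of year 3: book value $278,572.
End of year 4: book value $241,210.
End of year 5: book value $203,848.
End of year 6: book value $166,486.
End of year 7: book value $129,124.
End of year 8: book value $91,762.
End of year 9: book value $54,400.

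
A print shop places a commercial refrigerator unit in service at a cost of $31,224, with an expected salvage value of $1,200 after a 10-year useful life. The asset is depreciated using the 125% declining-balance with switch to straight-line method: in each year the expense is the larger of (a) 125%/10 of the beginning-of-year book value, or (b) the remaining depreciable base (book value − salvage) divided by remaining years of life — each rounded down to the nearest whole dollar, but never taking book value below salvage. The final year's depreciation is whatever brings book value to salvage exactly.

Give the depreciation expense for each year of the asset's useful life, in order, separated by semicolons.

$3,903; $3,415; $2,988; $2,816; $2,817; $2,817; $2,817; $2,817; $2,817; $2,817

Depreciable base = $31,224 − $1,200 = $30,024.
Year 1: DB = ⌊$31,224 × 125%/10⌋ = $3,903; SL = ⌊$30,024/10⌋ = $3,002 → take DB $3,903. Book value $27,321.
Year 2: DB = ⌊$27,321 × 125%/10⌋ = $3,415; SL = ⌊$26,121/9⌋ = $2,902 → take DB $3,415. Book value $23,906.
Year 3: DB = ⌊$23,906 × 125%/10⌋ = $2,988; SL = ⌊$22,706/8⌋ = $2,838 → take DB $2,988. Book value $20,918.
Year 4: DB = ⌊$20,918 × 125%/10⌋ = $2,614; SL = ⌊$19,718/7⌋ = $2,816 → take SL $2,816. Book value $18,102.
Year 5: DB = ⌊$18,102 × 125%/10⌋ = $2,262; SL = ⌊$16,902/6⌋ = $2,817 → take SL $2,817. Book value $15,285.
Year 6: DB = ⌊$15,285 × 125%/10⌋ = $1,910; SL = ⌊$14,085/5⌋ = $2,817 → take SL $2,817. Book value $12,468.
Year 7: DB = ⌊$12,468 × 125%/10⌋ = $1,558; SL = ⌊$11,268/4⌋ = $2,817 → take SL $2,817. Book value $9,651.
Year 8: DB = ⌊$9,651 × 125%/10⌋ = $1,206; SL = ⌊$8,451/3⌋ = $2,817 → take SL $2,817. Book value $6,834.
Year 9: DB = ⌊$6,834 × 125%/10⌋ = $854; SL = ⌊$5,634/2⌋ = $2,817 → take SL $2,817. Book value $4,017.
Year 10 (final): $4,017 − $1,200 = $2,817. Book value $1,200.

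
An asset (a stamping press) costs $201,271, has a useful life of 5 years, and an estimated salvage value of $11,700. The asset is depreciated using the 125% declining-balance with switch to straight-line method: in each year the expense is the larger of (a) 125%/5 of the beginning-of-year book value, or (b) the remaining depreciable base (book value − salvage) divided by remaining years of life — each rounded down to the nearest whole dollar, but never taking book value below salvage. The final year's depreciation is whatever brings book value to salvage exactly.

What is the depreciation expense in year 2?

$37,738

Depreciable base = $201,271 − $11,700 = $189,571.
Year 1: DB = ⌊$201,271 × 125%/5⌋ = $50,317; SL = ⌊$189,571/5⌋ = $37,914 → take DB $50,317. Book value $150,954.
Year 2: DB = ⌊$150,954 × 125%/5⌋ = $37,738; SL = ⌊$139,254/4⌋ = $34,813 → take DB $37,738. Book value $113,216.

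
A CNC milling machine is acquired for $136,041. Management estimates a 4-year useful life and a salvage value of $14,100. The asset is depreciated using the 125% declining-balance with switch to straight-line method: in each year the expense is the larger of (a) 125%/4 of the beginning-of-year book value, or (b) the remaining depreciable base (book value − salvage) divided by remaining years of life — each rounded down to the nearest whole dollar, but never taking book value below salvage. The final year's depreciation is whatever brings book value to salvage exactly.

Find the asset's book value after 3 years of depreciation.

Depreciable base = $136,041 − $14,100 = $121,941.
Year 1: DB = ⌊$136,041 × 125%/4⌋ = $42,512; SL = ⌊$121,941/4⌋ = $30,485 → take DB $42,512. Book value $93,529.
Year 2: DB = ⌊$93,529 × 125%/4⌋ = $29,227; SL = ⌊$79,429/3⌋ = $26,476 → take DB $29,227. Book value $64,302.
Year 3: DB = ⌊$64,302 × 125%/4⌋ = $20,094; SL = ⌊$50,202/2⌋ = $25,101 → take SL $25,101. Book value $39,201.

$39,201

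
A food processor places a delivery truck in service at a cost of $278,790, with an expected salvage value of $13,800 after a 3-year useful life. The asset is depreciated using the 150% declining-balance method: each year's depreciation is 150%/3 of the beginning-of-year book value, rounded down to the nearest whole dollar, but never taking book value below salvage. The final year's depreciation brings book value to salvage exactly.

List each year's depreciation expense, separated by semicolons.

$139,395; $69,697; $55,898

Depreciable base = $278,790 − $13,800 = $264,990.
Year 1: ⌊$278,790 × 150%/3⌋ = $139,395. Book value $139,395.
Year 2: ⌊$139,395 × 150%/3⌋ = $69,697. Book value $69,698.
Year 3 (final): $69,698 − $13,800 = $55,898. Book value $13,800.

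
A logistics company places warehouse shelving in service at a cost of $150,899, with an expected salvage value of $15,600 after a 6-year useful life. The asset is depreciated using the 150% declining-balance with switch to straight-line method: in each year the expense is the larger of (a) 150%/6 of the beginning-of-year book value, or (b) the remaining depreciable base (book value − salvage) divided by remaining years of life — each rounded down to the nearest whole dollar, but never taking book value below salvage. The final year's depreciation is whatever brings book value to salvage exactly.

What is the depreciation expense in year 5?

Depreciable base = $150,899 − $15,600 = $135,299.
Year 1: DB = ⌊$150,899 × 150%/6⌋ = $37,724; SL = ⌊$135,299/6⌋ = $22,549 → take DB $37,724. Book value $113,175.
Year 2: DB = ⌊$113,175 × 150%/6⌋ = $28,293; SL = ⌊$97,575/5⌋ = $19,515 → take DB $28,293. Book value $84,882.
Year 3: DB = ⌊$84,882 × 150%/6⌋ = $21,220; SL = ⌊$69,282/4⌋ = $17,320 → take DB $21,220. Book value $63,662.
Year 4: DB = ⌊$63,662 × 150%/6⌋ = $15,915; SL = ⌊$48,062/3⌋ = $16,020 → take SL $16,020. Book value $47,642.
Year 5: DB = ⌊$47,642 × 150%/6⌋ = $11,910; SL = ⌊$32,042/2⌋ = $16,021 → take SL $16,021. Book value $31,621.

$16,021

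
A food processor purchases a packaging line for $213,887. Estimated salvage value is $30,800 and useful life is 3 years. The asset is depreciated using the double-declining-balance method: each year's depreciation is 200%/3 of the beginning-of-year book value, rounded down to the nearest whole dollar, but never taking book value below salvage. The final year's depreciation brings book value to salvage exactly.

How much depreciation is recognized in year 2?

Depreciable base = $213,887 − $30,800 = $183,087.
Year 1: ⌊$213,887 × 200%/3⌋ = $142,591. Book value $71,296.
Year 2: ⌊$71,296 × 200%/3⌋ = $47,530, capped at $40,496. Book value $30,800.

$40,496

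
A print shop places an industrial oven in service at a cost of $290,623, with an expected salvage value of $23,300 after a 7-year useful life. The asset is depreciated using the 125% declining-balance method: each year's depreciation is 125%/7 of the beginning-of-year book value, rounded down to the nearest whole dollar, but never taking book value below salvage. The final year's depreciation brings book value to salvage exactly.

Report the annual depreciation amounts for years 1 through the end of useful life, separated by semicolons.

$51,896; $42,629; $35,017; $28,764; $23,628; $19,408; $65,981

Depreciable base = $290,623 − $23,300 = $267,323.
Year 1: ⌊$290,623 × 125%/7⌋ = $51,896. Book value $238,727.
Year 2: ⌊$238,727 × 125%/7⌋ = $42,629. Book value $196,098.
Year 3: ⌊$196,098 × 125%/7⌋ = $35,017. Book value $161,081.
Year 4: ⌊$161,081 × 125%/7⌋ = $28,764. Book value $132,317.
Year 5: ⌊$132,317 × 125%/7⌋ = $23,628. Book value $108,689.
Year 6: ⌊$108,689 × 125%/7⌋ = $19,408. Book value $89,281.
Year 7 (final): $89,281 − $23,300 = $65,981. Book value $23,300.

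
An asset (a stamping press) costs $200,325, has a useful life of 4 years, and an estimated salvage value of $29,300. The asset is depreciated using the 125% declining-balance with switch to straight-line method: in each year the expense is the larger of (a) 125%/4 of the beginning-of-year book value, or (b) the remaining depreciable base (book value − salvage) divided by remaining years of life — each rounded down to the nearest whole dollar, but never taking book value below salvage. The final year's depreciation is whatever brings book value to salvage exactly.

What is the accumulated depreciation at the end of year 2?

Depreciable base = $200,325 − $29,300 = $171,025.
Year 1: DB = ⌊$200,325 × 125%/4⌋ = $62,601; SL = ⌊$171,025/4⌋ = $42,756 → take DB $62,601. Book value $137,724.
Year 2: DB = ⌊$137,724 × 125%/4⌋ = $43,038; SL = ⌊$108,424/3⌋ = $36,141 → take DB $43,038. Book value $94,686.
Accumulated through year 2 = $200,325 − $94,686 = $105,639.

$105,639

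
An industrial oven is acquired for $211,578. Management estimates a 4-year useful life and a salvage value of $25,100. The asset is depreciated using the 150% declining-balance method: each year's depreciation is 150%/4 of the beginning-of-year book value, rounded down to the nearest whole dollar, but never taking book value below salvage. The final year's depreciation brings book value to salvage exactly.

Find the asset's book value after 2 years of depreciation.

$82,649

Depreciable base = $211,578 − $25,100 = $186,478.
Year 1: ⌊$211,578 × 150%/4⌋ = $79,341. Book value $132,237.
Year 2: ⌊$132,237 × 150%/4⌋ = $49,588. Book value $82,649.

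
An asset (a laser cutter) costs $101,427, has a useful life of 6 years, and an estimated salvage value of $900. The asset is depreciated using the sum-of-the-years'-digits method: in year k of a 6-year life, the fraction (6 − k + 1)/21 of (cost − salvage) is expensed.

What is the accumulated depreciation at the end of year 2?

Depreciable base = $101,427 − $900 = $100,527.
Sum of the years' digits = 6+5+4+3+2+1 = 21.
Year 1: $100,527 × 6/21 = $28,722. Book value $72,705.
Year 2: $100,527 × 5/21 = $23,935. Book value $48,770.
Accumulated through year 2 = $101,427 − $48,770 = $52,657.

$52,657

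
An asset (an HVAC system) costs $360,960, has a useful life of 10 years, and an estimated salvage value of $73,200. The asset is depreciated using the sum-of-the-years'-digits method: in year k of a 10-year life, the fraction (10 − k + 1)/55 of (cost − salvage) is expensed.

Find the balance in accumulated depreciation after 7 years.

$256,368

Depreciable base = $360,960 − $73,200 = $287,760.
Sum of the years' digits = 10+9+8+7+6+5+4+3+2+1 = 55.
Year 1: $287,760 × 10/55 = $52,320. Book value $308,640.
Year 2: $287,760 × 9/55 = $47,088. Book value $261,552.
Year 3: $287,760 × 8/55 = $41,856. Book value $219,696.
Year 4: $287,760 × 7/55 = $36,624. Book value $183,072.
Year 5: $287,760 × 6/55 = $31,392. Book value $151,680.
Year 6: $287,760 × 5/55 = $26,160. Book value $125,520.
Year 7: $287,760 × 4/55 = $20,928. Book value $104,592.
Accumulated through year 7 = $360,960 − $104,592 = $256,368.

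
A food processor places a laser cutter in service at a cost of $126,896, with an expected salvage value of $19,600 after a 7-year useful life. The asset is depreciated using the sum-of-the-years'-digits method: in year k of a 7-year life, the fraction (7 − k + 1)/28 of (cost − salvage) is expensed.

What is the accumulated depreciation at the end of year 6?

Depreciable base = $126,896 − $19,600 = $107,296.
Sum of the years' digits = 7+6+5+4+3+2+1 = 28.
Year 1: $107,296 × 7/28 = $26,824. Book value $100,072.
Year 2: $107,296 × 6/28 = $22,992. Book value $77,080.
Year 3: $107,296 × 5/28 = $19,160. Book value $57,920.
Year 4: $107,296 × 4/28 = $15,328. Book value $42,592.
Year 5: $107,296 × 3/28 = $11,496. Book value $31,096.
Year 6: $107,296 × 2/28 = $7,664. Book value $23,432.
Accumulated through year 6 = $126,896 − $23,432 = $103,464.

$103,464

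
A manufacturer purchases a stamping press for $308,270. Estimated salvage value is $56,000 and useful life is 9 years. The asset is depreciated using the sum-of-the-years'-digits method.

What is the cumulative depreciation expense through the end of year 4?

$168,180

Depreciable base = $308,270 − $56,000 = $252,270.
Sum of the years' digits = 9+8+7+6+5+4+3+2+1 = 45.
Year 1: $252,270 × 9/45 = $50,454. Book value $257,816.
Year 2: $252,270 × 8/45 = $44,848. Book value $212,968.
Year 3: $252,270 × 7/45 = $39,242. Book value $173,726.
Year 4: $252,270 × 6/45 = $33,636. Book value $140,090.
Accumulated through year 4 = $308,270 − $140,090 = $168,180.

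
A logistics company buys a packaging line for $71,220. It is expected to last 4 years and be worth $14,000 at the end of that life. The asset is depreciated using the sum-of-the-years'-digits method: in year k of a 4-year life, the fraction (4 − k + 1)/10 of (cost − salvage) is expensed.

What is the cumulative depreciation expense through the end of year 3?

Depreciable base = $71,220 − $14,000 = $57,220.
Sum of the years' digits = 4+3+2+1 = 10.
Year 1: $57,220 × 4/10 = $22,888. Book value $48,332.
Year 2: $57,220 × 3/10 = $17,166. Book value $31,166.
Year 3: $57,220 × 2/10 = $11,444. Book value $19,722.
Accumulated through year 3 = $71,220 − $19,722 = $51,498.

$51,498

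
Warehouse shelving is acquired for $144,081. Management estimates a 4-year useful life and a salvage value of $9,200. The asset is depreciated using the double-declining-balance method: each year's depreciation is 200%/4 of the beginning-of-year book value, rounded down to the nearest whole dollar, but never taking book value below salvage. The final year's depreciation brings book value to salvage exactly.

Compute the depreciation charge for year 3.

$18,010

Depreciable base = $144,081 − $9,200 = $134,881.
Year 1: ⌊$144,081 × 200%/4⌋ = $72,040. Book value $72,041.
Year 2: ⌊$72,041 × 200%/4⌋ = $36,020. Book value $36,021.
Year 3: ⌊$36,021 × 200%/4⌋ = $18,010. Book value $18,011.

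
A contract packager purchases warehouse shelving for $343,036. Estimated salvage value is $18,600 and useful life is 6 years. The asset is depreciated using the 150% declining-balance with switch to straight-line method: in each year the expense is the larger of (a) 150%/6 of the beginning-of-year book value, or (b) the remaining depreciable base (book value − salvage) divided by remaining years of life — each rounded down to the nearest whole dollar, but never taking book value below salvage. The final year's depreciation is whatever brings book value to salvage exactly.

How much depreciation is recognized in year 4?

Depreciable base = $343,036 − $18,600 = $324,436.
Year 1: DB = ⌊$343,036 × 150%/6⌋ = $85,759; SL = ⌊$324,436/6⌋ = $54,072 → take DB $85,759. Book value $257,277.
Year 2: DB = ⌊$257,277 × 150%/6⌋ = $64,319; SL = ⌊$238,677/5⌋ = $47,735 → take DB $64,319. Book value $192,958.
Year 3: DB = ⌊$192,958 × 150%/6⌋ = $48,239; SL = ⌊$174,358/4⌋ = $43,589 → take DB $48,239. Book value $144,719.
Year 4: DB = ⌊$144,719 × 150%/6⌋ = $36,179; SL = ⌊$126,119/3⌋ = $42,039 → take SL $42,039. Book value $102,680.

$42,039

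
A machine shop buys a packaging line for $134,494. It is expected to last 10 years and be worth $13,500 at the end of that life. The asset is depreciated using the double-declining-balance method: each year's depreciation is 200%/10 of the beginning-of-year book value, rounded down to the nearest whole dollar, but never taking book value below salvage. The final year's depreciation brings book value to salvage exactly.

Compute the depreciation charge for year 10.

Depreciable base = $134,494 − $13,500 = $120,994.
Year 1: ⌊$134,494 × 200%/10⌋ = $26,898. Book value $107,596.
Year 2: ⌊$107,596 × 200%/10⌋ = $21,519. Book value $86,077.
Year 3: ⌊$86,077 × 200%/10⌋ = $17,215. Book value $68,862.
Year 4: ⌊$68,862 × 200%/10⌋ = $13,772. Book value $55,090.
Year 5: ⌊$55,090 × 200%/10⌋ = $11,018. Book value $44,072.
Year 6: ⌊$44,072 × 200%/10⌋ = $8,814. Book value $35,258.
Year 7: ⌊$35,258 × 200%/10⌋ = $7,051. Book value $28,207.
Year 8: ⌊$28,207 × 200%/10⌋ = $5,641. Book value $22,566.
Year 9: ⌊$22,566 × 200%/10⌋ = $4,513. Book value $18,053.
Year 10 (final): $18,053 − $13,500 = $4,553. Book value $13,500.

$4,553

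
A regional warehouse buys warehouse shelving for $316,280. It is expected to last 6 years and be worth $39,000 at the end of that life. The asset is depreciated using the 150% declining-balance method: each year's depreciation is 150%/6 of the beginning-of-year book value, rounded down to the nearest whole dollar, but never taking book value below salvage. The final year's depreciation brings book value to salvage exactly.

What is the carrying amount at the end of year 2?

$177,908

Depreciable base = $316,280 − $39,000 = $277,280.
Year 1: ⌊$316,280 × 150%/6⌋ = $79,070. Book value $237,210.
Year 2: ⌊$237,210 × 150%/6⌋ = $59,302. Book value $177,908.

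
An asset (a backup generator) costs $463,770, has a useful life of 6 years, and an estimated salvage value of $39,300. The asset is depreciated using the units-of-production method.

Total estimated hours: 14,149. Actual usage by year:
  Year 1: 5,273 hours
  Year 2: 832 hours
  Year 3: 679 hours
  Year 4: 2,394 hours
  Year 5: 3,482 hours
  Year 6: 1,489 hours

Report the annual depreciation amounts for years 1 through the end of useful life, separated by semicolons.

Depreciable base = $463,770 − $39,300 = $424,470.
Rate = $424,470 / 14,149 hours = $30 per hour.
Year 1: 5,273 × $30 = $158,190. Book value $305,580.
Year 2: 832 × $30 = $24,960. Book value $280,620.
Year 3: 679 × $30 = $20,370. Book value $260,250.
Year 4: 2,394 × $30 = $71,820. Book value $188,430.
Year 5: 3,482 × $30 = $104,460. Book value $83,970.
Year 6: 1,489 × $30 = $44,670. Book value $39,300.

$158,190; $24,960; $20,370; $71,820; $104,460; $44,670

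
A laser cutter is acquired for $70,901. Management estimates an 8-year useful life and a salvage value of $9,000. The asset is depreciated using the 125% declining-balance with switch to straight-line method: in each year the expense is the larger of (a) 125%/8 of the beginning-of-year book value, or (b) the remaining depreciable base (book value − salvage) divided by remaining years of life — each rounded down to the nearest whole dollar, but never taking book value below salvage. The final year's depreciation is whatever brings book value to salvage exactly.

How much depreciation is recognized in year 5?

$6,718

Depreciable base = $70,901 − $9,000 = $61,901.
Year 1: DB = ⌊$70,901 × 125%/8⌋ = $11,078; SL = ⌊$61,901/8⌋ = $7,737 → take DB $11,078. Book value $59,823.
Year 2: DB = ⌊$59,823 × 125%/8⌋ = $9,347; SL = ⌊$50,823/7⌋ = $7,260 → take DB $9,347. Book value $50,476.
Year 3: DB = ⌊$50,476 × 125%/8⌋ = $7,886; SL = ⌊$41,476/6⌋ = $6,912 → take DB $7,886. Book value $42,590.
Year 4: DB = ⌊$42,590 × 125%/8⌋ = $6,654; SL = ⌊$33,590/5⌋ = $6,718 → take SL $6,718. Book value $35,872.
Year 5: DB = ⌊$35,872 × 125%/8⌋ = $5,605; SL = ⌊$26,872/4⌋ = $6,718 → take SL $6,718. Book value $29,154.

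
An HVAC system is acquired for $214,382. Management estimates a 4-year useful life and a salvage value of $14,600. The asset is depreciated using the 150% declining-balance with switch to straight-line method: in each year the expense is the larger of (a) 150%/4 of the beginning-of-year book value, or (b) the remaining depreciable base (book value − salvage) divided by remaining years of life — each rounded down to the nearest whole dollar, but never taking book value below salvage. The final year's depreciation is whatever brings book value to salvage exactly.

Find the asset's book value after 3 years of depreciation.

$49,172

Depreciable base = $214,382 − $14,600 = $199,782.
Year 1: DB = ⌊$214,382 × 150%/4⌋ = $80,393; SL = ⌊$199,782/4⌋ = $49,945 → take DB $80,393. Book value $133,989.
Year 2: DB = ⌊$133,989 × 150%/4⌋ = $50,245; SL = ⌊$119,389/3⌋ = $39,796 → take DB $50,245. Book value $83,744.
Year 3: DB = ⌊$83,744 × 150%/4⌋ = $31,404; SL = ⌊$69,144/2⌋ = $34,572 → take SL $34,572. Book value $49,172.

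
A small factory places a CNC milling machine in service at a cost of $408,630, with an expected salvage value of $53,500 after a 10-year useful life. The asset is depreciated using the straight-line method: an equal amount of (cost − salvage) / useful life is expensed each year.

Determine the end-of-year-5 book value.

Depreciable base = $408,630 − $53,500 = $355,130.
Annual expense = $355,130 / 10 = $35,513.
End of year 1: book value $373,117.
End of year 2: book value $337,604.
End of year 3: book value $302,091.
End of year 4: book value $266,578.
End of year 5: book value $231,065.

$231,065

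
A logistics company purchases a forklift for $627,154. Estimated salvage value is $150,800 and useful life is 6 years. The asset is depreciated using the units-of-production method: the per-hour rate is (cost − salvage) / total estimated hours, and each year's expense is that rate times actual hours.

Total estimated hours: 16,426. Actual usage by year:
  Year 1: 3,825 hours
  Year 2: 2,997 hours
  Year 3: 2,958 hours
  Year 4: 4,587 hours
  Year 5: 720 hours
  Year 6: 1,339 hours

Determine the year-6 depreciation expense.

$38,831

Depreciable base = $627,154 − $150,800 = $476,354.
Rate = $476,354 / 16,426 hours = $29 per hour.
Year 1: 3,825 × $29 = $110,925. Book value $516,229.
Year 2: 2,997 × $29 = $86,913. Book value $429,316.
Year 3: 2,958 × $29 = $85,782. Book value $343,534.
Year 4: 4,587 × $29 = $133,023. Book value $210,511.
Year 5: 720 × $29 = $20,880. Book value $189,631.
Year 6: 1,339 × $29 = $38,831. Book value $150,800.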